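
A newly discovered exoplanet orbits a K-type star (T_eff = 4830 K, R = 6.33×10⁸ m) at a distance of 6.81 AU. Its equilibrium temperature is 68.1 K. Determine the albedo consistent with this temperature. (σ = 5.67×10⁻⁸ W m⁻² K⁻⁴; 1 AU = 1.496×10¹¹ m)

d = 6.81 AU = 1.02×10¹² m.
L = 4πR_⋆²σT_⋆⁴ = 4π(6.33×10⁸)² × 5.67×10⁻⁸ × (4830)⁴ = 1.55×10²⁶ W.
S = L/(4πd²) = 11.9 W m⁻².
From T_eq⁴ = S(1−A)/(4σ): 1−A = 4σT_eq⁴/S.
1−A = 4 × 5.67×10⁻⁸ × (68.1)⁴ / 11.9 = 0.409.

A ≈ 0.59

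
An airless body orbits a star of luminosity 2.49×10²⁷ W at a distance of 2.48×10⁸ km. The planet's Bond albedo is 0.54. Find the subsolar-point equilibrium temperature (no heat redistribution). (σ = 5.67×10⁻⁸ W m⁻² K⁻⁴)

T_ss ≈ 402 K

d = 2.48×10⁸ km = 2.48×10¹¹ m.
Flux: S = L/(4πd²) = 2.49×10²⁷/(4π×(2.48×10¹¹)²) = 3220 W m⁻².
At the subsolar point the surface absorbs S(1−A) and emits σT⁴ per unit area — no factor of 4, since only the local patch is in balance.
T = [3220 × 0.46 / 5.67×10⁻⁸]^(1/4) = (2.61×10¹⁰)^(1/4) = 402 K.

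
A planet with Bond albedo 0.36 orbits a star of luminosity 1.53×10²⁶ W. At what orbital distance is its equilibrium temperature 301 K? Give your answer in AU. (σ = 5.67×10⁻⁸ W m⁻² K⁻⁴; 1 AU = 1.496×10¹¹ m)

d ≈ 0.432 AU

From T_eq⁴ = L(1−A)/(16πσd²): d = √[L(1−A)/(16πσT_eq⁴)].
d = √[1.53×10²⁶ × 0.64 / (16π × 5.67×10⁻⁸ × (301)⁴)] = 6.47×10¹⁰ m = 0.432 AU.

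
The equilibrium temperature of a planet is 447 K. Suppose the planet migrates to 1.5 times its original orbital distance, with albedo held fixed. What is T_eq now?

T_eq ∝ L^(1/4) · d^(−1/2).
T′ = 447 / 1.5^(1/2) = 365 K.

T_eq ≈ 365 K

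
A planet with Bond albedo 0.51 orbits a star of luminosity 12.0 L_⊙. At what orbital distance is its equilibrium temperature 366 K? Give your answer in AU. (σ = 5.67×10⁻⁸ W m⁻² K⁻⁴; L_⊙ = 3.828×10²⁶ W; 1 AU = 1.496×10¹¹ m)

d ≈ 1.40 AU

L = 12.0 × 3.828×10²⁶ = 4.59×10²⁷ W.
From T_eq⁴ = L(1−A)/(16πσd²): d = √[L(1−A)/(16πσT_eq⁴)].
d = √[4.59×10²⁷ × 0.49 / (16π × 5.67×10⁻⁸ × (366)⁴)] = 2.10×10¹¹ m = 1.40 AU.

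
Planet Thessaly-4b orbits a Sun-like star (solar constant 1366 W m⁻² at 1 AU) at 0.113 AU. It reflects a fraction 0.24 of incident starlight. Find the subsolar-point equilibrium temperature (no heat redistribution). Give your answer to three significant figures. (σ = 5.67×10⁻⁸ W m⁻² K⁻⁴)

T_ss ≈ 1090 K

Flux at 0.113 AU: S = 1366/0.113² = 1.07×10⁵ W m⁻².
At the subsolar point the surface absorbs S(1−A) and emits σT⁴ per unit area — no factor of 4, since only the local patch is in balance.
T = [1.07×10⁵ × 0.76 / 5.67×10⁻⁸]^(1/4) = (1.43×10¹²)^(1/4) = 1090 K.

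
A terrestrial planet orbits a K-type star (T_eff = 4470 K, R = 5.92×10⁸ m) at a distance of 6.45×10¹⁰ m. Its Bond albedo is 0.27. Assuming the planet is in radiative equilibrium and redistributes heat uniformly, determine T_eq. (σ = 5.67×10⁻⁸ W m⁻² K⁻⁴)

L = 4πR_⋆²σT_⋆⁴ = 4π(5.92×10⁸)² × 5.67×10⁻⁸ × (4470)⁴ = 9.97×10²⁵ W.
S = L/(4πd²) = 1910 W m⁻².
Energy balance: absorbed = emitted ⇒ πR²·S(1−A) = 4πR²·σT_eq⁴, so T_eq⁴ = S(1−A)/(4σ).
T_eq = [1910 × 0.73 / (4 × 5.67×10⁻⁸)]^(1/4) = (6.14×10⁹)^(1/4) = 280 K.

T_eq ≈ 280 K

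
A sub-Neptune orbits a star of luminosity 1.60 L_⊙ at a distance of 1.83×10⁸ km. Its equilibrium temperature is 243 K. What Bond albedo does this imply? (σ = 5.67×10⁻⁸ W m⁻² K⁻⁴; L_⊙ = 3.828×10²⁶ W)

d = 1.83×10⁸ km = 1.83×10¹¹ m.
L = 1.60 × 3.828×10²⁶ = 6.12×10²⁶ W.
Flux: S = L/(4πd²) = 6.12×10²⁶/(4π×(1.83×10¹¹)²) = 1460 W m⁻².
From T_eq⁴ = S(1−A)/(4σ): 1−A = 4σT_eq⁴/S.
1−A = 4 × 5.67×10⁻⁸ × (243)⁴ / 1460 = 0.543.

A ≈ 0.46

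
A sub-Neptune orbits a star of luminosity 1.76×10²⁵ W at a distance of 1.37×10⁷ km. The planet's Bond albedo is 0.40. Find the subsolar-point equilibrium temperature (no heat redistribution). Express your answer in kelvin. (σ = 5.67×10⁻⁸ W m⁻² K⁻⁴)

d = 1.37×10⁷ km = 1.37×10¹⁰ m.
Flux: S = L/(4πd²) = 1.76×10²⁵/(4π×(1.37×10¹⁰)²) = 7460 W m⁻².
At the subsolar point the surface absorbs S(1−A) and emits σT⁴ per unit area — no factor of 4, since only the local patch is in balance.
T = [7460 × 0.60 / 5.67×10⁻⁸]^(1/4) = (7.90×10¹⁰)^(1/4) = 530 K.

T_ss ≈ 530 K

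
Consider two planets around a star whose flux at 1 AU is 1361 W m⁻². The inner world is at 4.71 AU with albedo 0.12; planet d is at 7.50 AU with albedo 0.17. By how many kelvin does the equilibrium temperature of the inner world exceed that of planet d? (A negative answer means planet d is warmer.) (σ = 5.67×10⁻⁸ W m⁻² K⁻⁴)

T_eq = [S₀(1−A)/(4σd²)]^(1/4), so T ∝ (1−A)^(1/4) / √d.
T₁ = [1361×0.88/(4×5.67×10⁻⁸×4.71²)]^(1/4) = 124.21 K.
T₂ = [1361×0.83/(4×5.67×10⁻⁸×7.50²)]^(1/4) = 97.00 K.

ΔT ≈ 27.2 K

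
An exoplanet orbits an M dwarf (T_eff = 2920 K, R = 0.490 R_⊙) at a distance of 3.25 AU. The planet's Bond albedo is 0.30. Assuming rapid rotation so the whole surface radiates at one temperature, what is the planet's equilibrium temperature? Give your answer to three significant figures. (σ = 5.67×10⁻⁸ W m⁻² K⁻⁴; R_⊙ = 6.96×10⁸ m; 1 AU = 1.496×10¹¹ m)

T_eq ≈ 50.0 K

R_⋆ = 0.490 × 6.96×10⁸ = 3.41×10⁸ m.
d = 3.25 AU = 4.86×10¹¹ m.
L = 4πR_⋆²σT_⋆⁴ = 4π(3.41×10⁸)² × 5.67×10⁻⁸ × (2920)⁴ = 6.02×10²⁴ W.
S = L/(4πd²) = 2.03 W m⁻².
Energy balance: absorbed = emitted ⇒ πR²·S(1−A) = 4πR²·σT_eq⁴, so T_eq⁴ = S(1−A)/(4σ).
T_eq = [2.03 × 0.70 / (4 × 5.67×10⁻⁸)]^(1/4) = (6.26×10⁶)^(1/4) = 50.0 K.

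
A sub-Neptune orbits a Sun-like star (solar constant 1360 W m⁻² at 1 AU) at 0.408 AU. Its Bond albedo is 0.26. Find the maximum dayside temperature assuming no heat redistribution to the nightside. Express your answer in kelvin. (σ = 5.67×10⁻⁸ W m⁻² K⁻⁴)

Flux at 0.408 AU: S = 1360/0.408² = 8170 W m⁻².
With no redistribution each surface element balances locally: S(1−A) = σT⁴.
T = [8170 × 0.74 / 5.67×10⁻⁸]^(1/4) = (1.07×10¹¹)^(1/4) = 571 K.

T_ss ≈ 571 K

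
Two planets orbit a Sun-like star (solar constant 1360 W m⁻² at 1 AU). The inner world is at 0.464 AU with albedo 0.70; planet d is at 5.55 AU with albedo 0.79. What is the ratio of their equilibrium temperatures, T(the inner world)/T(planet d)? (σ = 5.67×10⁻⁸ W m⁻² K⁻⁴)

T_eq = [S₀(1−A)/(4σd²)]^(1/4), so T ∝ (1−A)^(1/4) / √d.
T₁ = [1360×0.30/(4×5.67×10⁻⁸×0.464²)]^(1/4) = 302.34 K.
T₂ = [1360×0.21/(4×5.67×10⁻⁸×5.55²)]^(1/4) = 79.96 K.

T₁/T₂ ≈ 3.781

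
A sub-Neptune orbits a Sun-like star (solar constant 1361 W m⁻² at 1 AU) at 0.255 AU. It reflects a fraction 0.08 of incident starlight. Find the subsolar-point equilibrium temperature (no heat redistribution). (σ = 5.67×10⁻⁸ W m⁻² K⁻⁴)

Flux at 0.255 AU: S = 1361/0.255² = 2.09×10⁴ W m⁻².
At the subsolar point the surface absorbs S(1−A) and emits σT⁴ per unit area — no factor of 4, since only the local patch is in balance.
T = [2.09×10⁴ × 0.92 / 5.67×10⁻⁸]^(1/4) = (3.40×10¹¹)^(1/4) = 763 K.

T_ss ≈ 763 K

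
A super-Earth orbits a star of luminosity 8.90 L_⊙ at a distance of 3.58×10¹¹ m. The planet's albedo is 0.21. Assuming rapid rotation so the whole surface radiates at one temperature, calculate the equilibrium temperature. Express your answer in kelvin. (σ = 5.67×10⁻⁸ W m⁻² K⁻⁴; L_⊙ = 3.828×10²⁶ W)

T_eq ≈ 293 K

L = 8.90 × 3.828×10²⁶ = 3.41×10²⁷ W.
Flux: S = L/(4πd²) = 3.41×10²⁷/(4π×(3.58×10¹¹)²) = 2120 W m⁻².
Energy balance: absorbed = emitted ⇒ πR²·S(1−A) = 4πR²·σT_eq⁴, so T_eq⁴ = S(1−A)/(4σ).
T_eq = [2120 × 0.79 / (4 × 5.67×10⁻⁸)]^(1/4) = (7.37×10⁹)^(1/4) = 293 K.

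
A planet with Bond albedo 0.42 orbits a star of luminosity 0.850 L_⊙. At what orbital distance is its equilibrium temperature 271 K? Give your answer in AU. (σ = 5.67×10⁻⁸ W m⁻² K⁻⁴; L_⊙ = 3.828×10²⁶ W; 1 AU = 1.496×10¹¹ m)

L = 0.850 × 3.828×10²⁶ = 3.25×10²⁶ W.
From T_eq⁴ = L(1−A)/(16πσd²): d = √[L(1−A)/(16πσT_eq⁴)].
d = √[3.25×10²⁶ × 0.58 / (16π × 5.67×10⁻⁸ × (271)⁴)] = 1.11×10¹¹ m = 0.741 AU.

d ≈ 0.741 AU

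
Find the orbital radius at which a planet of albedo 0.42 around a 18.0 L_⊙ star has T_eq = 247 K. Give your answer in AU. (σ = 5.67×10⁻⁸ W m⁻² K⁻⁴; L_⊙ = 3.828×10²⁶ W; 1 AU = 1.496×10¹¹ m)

L = 18.0 × 3.828×10²⁶ = 6.89×10²⁷ W.
From T_eq⁴ = L(1−A)/(16πσd²): d = √[L(1−A)/(16πσT_eq⁴)].
d = √[6.89×10²⁷ × 0.58 / (16π × 5.67×10⁻⁸ × (247)⁴)] = 6.14×10¹¹ m = 4.10 AU.

d ≈ 4.10 AU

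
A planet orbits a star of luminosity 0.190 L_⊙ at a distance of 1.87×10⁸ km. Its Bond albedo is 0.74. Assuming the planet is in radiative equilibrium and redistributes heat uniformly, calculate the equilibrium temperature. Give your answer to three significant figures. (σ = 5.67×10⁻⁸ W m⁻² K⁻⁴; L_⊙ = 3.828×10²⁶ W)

T_eq ≈ 117 K

d = 1.87×10⁸ km = 1.87×10¹¹ m.
L = 0.190 × 3.828×10²⁶ = 7.27×10²⁵ W.
Flux: S = L/(4πd²) = 7.27×10²⁵/(4π×(1.87×10¹¹)²) = 166 W m⁻².
Energy balance: absorbed = emitted ⇒ πR²·S(1−A) = 4πR²·σT_eq⁴, so T_eq⁴ = S(1−A)/(4σ).
T_eq = [166 × 0.26 / (4 × 5.67×10⁻⁸)]^(1/4) = (1.90×10⁸)^(1/4) = 117 K.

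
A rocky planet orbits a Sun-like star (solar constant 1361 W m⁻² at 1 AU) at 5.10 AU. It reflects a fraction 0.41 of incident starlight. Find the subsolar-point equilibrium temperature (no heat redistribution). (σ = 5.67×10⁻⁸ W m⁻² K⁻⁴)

T_ss ≈ 153 K

Flux at 5.10 AU: S = 1361/5.10² = 52.3 W m⁻².
At the subsolar point the surface absorbs S(1−A) and emits σT⁴ per unit area — no factor of 4, since only the local patch is in balance.
T = [52.3 × 0.59 / 5.67×10⁻⁸]^(1/4) = (5.44×10⁸)^(1/4) = 153 K.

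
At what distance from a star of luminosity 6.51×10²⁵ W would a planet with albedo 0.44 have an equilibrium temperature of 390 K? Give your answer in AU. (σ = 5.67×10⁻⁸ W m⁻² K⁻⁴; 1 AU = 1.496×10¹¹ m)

From T_eq⁴ = L(1−A)/(16πσd²): d = √[L(1−A)/(16πσT_eq⁴)].
d = √[6.51×10²⁵ × 0.56 / (16π × 5.67×10⁻⁸ × (390)⁴)] = 2.35×10¹⁰ m = 0.157 AU.

d ≈ 0.157 AU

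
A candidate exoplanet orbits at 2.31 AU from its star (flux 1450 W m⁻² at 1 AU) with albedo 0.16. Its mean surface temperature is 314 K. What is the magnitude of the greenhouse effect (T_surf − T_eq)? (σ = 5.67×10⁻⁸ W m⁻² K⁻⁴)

ΔT ≈ 135.9 K

S = 1450/2.31² = 271.7 W m⁻².
T_eq = [S(1−A)/(4σ)]^(1/4) = [271.7×0.84/(4×5.67×10⁻⁸)]^(1/4) = 178.1 K.
ΔT = T_surf − T_eq = 314 − 178.1.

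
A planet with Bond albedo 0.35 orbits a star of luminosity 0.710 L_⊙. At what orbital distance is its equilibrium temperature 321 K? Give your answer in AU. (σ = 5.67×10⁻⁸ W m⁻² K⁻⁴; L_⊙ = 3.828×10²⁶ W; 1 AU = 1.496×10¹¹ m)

d ≈ 0.511 AU

L = 0.710 × 3.828×10²⁶ = 2.72×10²⁶ W.
From T_eq⁴ = L(1−A)/(16πσd²): d = √[L(1−A)/(16πσT_eq⁴)].
d = √[2.72×10²⁶ × 0.65 / (16π × 5.67×10⁻⁸ × (321)⁴)] = 7.64×10¹⁰ m = 0.511 AU.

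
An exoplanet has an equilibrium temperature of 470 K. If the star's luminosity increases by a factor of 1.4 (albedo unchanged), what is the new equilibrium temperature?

T_eq ∝ L^(1/4) · d^(−1/2).
T′ = 470 × 1.4^(1/4) = 511 K.

T_eq ≈ 511 K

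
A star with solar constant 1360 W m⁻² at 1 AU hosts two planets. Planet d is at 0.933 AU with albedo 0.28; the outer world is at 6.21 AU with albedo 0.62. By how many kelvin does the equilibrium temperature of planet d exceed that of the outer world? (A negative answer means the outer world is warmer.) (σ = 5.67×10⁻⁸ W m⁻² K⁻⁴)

T_eq = [S₀(1−A)/(4σd²)]^(1/4), so T ∝ (1−A)^(1/4) / √d.
T₁ = [1360×0.72/(4×5.67×10⁻⁸×0.933²)]^(1/4) = 265.38 K.
T₂ = [1360×0.38/(4×5.67×10⁻⁸×6.21²)]^(1/4) = 87.67 K.

ΔT ≈ 177.7 K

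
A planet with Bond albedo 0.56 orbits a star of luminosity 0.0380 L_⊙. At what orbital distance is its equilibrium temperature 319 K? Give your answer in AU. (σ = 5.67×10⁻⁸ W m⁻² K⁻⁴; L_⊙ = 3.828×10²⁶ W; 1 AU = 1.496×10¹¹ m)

L = 0.0380 × 3.828×10²⁶ = 1.45×10²⁵ W.
From T_eq⁴ = L(1−A)/(16πσd²): d = √[L(1−A)/(16πσT_eq⁴)].
d = √[1.45×10²⁵ × 0.44 / (16π × 5.67×10⁻⁸ × (319)⁴)] = 1.47×10¹⁰ m = 0.0984 AU.

d ≈ 0.0984 AU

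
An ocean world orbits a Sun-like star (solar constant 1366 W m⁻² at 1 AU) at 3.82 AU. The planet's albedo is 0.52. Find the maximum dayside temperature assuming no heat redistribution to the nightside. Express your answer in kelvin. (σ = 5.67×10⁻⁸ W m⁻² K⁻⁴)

T_ss ≈ 168 K

Flux at 3.82 AU: S = 1366/3.82² = 93.6 W m⁻².
With no redistribution each surface element balances locally: S(1−A) = σT⁴.
T = [93.6 × 0.48 / 5.67×10⁻⁸]^(1/4) = (7.92×10⁸)^(1/4) = 168 K.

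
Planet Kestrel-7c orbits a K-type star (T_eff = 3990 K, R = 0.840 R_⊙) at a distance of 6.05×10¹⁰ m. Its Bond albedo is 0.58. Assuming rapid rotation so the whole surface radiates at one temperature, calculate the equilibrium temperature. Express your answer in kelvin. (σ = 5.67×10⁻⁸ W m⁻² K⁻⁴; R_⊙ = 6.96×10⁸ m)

R_⋆ = 0.840 × 6.96×10⁸ = 5.85×10⁸ m.
L = 4πR_⋆²σT_⋆⁴ = 4π(5.85×10⁸)² × 5.67×10⁻⁸ × (3990)⁴ = 6.17×10²⁵ W.
S = L/(4πd²) = 1340 W m⁻².
Energy balance: absorbed = emitted ⇒ πR²·S(1−A) = 4πR²·σT_eq⁴, so T_eq⁴ = S(1−A)/(4σ).
T_eq = [1340 × 0.42 / (4 × 5.67×10⁻⁸)]^(1/4) = (2.49×10⁹)^(1/4) = 223 K.

T_eq ≈ 223 K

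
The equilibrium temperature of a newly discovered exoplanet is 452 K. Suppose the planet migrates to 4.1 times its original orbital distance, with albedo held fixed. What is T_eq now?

T_eq ∝ L^(1/4) · d^(−1/2).
T′ = 452 / 4.1^(1/2) = 223 K.

T_eq ≈ 223 K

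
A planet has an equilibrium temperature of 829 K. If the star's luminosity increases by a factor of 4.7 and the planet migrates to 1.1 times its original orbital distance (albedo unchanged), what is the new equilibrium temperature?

T_eq ≈ 1160 K

T_eq ∝ L^(1/4) · d^(−1/2).
T′ = 829 × 4.7^(1/4) / 1.1^(1/2) = 1160 K.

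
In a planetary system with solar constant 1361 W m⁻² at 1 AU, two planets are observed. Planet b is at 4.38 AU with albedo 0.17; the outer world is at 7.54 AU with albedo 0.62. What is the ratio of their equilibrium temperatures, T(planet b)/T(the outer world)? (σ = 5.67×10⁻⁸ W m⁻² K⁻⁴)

T₁/T₂ ≈ 1.595

T_eq = [S₀(1−A)/(4σd²)]^(1/4), so T ∝ (1−A)^(1/4) / √d.
T₁ = [1361×0.83/(4×5.67×10⁻⁸×4.38²)]^(1/4) = 126.94 K.
T₂ = [1361×0.38/(4×5.67×10⁻⁸×7.54²)]^(1/4) = 79.58 K.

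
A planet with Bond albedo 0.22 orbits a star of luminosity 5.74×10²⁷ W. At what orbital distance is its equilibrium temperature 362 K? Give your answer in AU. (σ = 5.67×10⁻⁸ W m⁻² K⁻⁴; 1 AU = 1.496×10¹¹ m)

From T_eq⁴ = L(1−A)/(16πσd²): d = √[L(1−A)/(16πσT_eq⁴)].
d = √[5.74×10²⁷ × 0.78 / (16π × 5.67×10⁻⁸ × (362)⁴)] = 3.02×10¹¹ m = 2.02 AU.

d ≈ 2.02 AU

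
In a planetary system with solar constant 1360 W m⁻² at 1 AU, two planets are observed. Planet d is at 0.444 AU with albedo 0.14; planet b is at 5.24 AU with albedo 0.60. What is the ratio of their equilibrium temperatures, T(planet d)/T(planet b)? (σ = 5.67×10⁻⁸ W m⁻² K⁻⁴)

T₁/T₂ ≈ 4.160

T_eq = [S₀(1−A)/(4σd²)]^(1/4), so T ∝ (1−A)^(1/4) / √d.
T₁ = [1360×0.86/(4×5.67×10⁻⁸×0.444²)]^(1/4) = 402.17 K.
T₂ = [1360×0.40/(4×5.67×10⁻⁸×5.24²)]^(1/4) = 96.68 K.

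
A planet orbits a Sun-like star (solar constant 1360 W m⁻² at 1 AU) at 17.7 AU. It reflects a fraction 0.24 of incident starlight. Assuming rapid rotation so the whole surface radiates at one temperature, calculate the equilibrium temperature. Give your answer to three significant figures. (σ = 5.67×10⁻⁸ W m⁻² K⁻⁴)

Flux at 17.7 AU: S = 1360/17.7² = 4.34 W m⁻².
Energy balance: absorbed = emitted ⇒ πR²·S(1−A) = 4πR²·σT_eq⁴, so T_eq⁴ = S(1−A)/(4σ).
T_eq = [4.34 × 0.76 / (4 × 5.67×10⁻⁸)]^(1/4) = (1.45×10⁷)^(1/4) = 61.8 K.

T_eq ≈ 61.8 K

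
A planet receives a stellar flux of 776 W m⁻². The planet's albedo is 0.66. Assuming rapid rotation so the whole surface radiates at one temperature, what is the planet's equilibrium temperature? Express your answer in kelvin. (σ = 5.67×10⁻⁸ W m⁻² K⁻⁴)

T_eq ≈ 185 K

Energy balance: absorbed = emitted ⇒ πR²·S(1−A) = 4πR²·σT_eq⁴, so T_eq⁴ = S(1−A)/(4σ).
T_eq = [776 × 0.34 / (4 × 5.67×10⁻⁸)]^(1/4) = (1.16×10⁹)^(1/4) = 185 K.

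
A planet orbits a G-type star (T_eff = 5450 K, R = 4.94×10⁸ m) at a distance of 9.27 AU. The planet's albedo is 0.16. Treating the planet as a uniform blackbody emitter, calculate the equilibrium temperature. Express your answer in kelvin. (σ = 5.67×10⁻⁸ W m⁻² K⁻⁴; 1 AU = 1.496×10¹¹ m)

T_eq ≈ 69.6 K

d = 9.27 AU = 1.39×10¹² m.
L = 4πR_⋆²σT_⋆⁴ = 4π(4.94×10⁸)² × 5.67×10⁻⁸ × (5450)⁴ = 1.53×10²⁶ W.
S = L/(4πd²) = 6.35 W m⁻².
Energy balance: absorbed = emitted ⇒ πR²·S(1−A) = 4πR²·σT_eq⁴, so T_eq⁴ = S(1−A)/(4σ).
T_eq = [6.35 × 0.84 / (4 × 5.67×10⁻⁸)]^(1/4) = (2.35×10⁷)^(1/4) = 69.6 K.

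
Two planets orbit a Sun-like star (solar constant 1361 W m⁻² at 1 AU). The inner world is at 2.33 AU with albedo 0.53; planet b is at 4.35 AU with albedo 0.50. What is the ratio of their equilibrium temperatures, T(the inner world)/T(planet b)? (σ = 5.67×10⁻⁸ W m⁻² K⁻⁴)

T_eq = [S₀(1−A)/(4σd²)]^(1/4), so T ∝ (1−A)^(1/4) / √d.
T₁ = [1361×0.47/(4×5.67×10⁻⁸×2.33²)]^(1/4) = 150.97 K.
T₂ = [1361×0.50/(4×5.67×10⁻⁸×4.35²)]^(1/4) = 112.22 K.

T₁/T₂ ≈ 1.345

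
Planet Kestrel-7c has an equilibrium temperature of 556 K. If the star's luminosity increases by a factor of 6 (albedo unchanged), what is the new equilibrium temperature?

T_eq ∝ L^(1/4) · d^(−1/2).
T′ = 556 × 6^(1/4) = 870 K.

T_eq ≈ 870 K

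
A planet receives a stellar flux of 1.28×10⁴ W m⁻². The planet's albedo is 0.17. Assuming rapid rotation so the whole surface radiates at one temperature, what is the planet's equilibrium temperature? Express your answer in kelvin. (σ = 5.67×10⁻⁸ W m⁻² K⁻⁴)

T_eq ≈ 465 K

Energy balance: absorbed = emitted ⇒ πR²·S(1−A) = 4πR²·σT_eq⁴, so T_eq⁴ = S(1−A)/(4σ).
T_eq = [1.28×10⁴ × 0.83 / (4 × 5.67×10⁻⁸)]^(1/4) = (4.68×10¹⁰)^(1/4) = 465 K.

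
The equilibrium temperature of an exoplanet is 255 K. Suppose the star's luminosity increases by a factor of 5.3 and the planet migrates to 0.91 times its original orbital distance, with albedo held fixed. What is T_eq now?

T_eq ∝ L^(1/4) · d^(−1/2).
T′ = 255 × 5.3^(1/4) / 0.91^(1/2) = 406 K.

T_eq ≈ 406 K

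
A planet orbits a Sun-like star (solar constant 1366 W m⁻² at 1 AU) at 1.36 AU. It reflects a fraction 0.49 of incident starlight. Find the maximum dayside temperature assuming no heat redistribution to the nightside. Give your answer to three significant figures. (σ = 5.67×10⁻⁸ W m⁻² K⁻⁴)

Flux at 1.36 AU: S = 1366/1.36² = 739 W m⁻².
With no redistribution each surface element balances locally: S(1−A) = σT⁴.
T = [739 × 0.51 / 5.67×10⁻⁸]^(1/4) = (6.64×10⁹)^(1/4) = 285 K.

T_ss ≈ 285 K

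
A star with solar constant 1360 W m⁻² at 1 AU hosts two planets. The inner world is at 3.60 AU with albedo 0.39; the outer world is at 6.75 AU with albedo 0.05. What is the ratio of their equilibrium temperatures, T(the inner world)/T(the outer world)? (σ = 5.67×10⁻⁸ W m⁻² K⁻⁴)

T₁/T₂ ≈ 1.226

T_eq = [S₀(1−A)/(4σd²)]^(1/4), so T ∝ (1−A)^(1/4) / √d.
T₁ = [1360×0.61/(4×5.67×10⁻⁸×3.60²)]^(1/4) = 129.61 K.
T₂ = [1360×0.95/(4×5.67×10⁻⁸×6.75²)]^(1/4) = 105.74 K.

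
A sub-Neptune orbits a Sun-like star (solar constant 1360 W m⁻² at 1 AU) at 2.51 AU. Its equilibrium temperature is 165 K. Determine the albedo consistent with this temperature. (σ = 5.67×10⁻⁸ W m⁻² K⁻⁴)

Flux at 2.51 AU: S = 1360/2.51² = 216 W m⁻².
From T_eq⁴ = S(1−A)/(4σ): 1−A = 4σT_eq⁴/S.
1−A = 4 × 5.67×10⁻⁸ × (165)⁴ / 216 = 0.779.

A ≈ 0.22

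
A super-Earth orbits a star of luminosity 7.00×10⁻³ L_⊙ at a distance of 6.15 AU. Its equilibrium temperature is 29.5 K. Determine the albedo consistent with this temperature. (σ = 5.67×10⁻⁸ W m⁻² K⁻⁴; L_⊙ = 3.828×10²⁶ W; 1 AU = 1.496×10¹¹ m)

d = 6.15 AU = 9.20×10¹¹ m.
L = 7.00×10⁻³ × 3.828×10²⁶ = 2.68×10²⁴ W.
Flux: S = L/(4πd²) = 2.68×10²⁴/(4π×(9.20×10¹¹)²) = 0.252 W m⁻².
From T_eq⁴ = S(1−A)/(4σ): 1−A = 4σT_eq⁴/S.
1−A = 4 × 5.67×10⁻⁸ × (29.5)⁴ / 0.252 = 0.682.

A ≈ 0.32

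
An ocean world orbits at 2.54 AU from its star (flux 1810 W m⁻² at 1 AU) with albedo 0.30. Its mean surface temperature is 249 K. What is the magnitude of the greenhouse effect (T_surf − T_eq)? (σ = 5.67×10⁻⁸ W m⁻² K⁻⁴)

ΔT ≈ 77.5 K

S = 1810/2.54² = 280.6 W m⁻².
T_eq = [S(1−A)/(4σ)]^(1/4) = [280.6×0.70/(4×5.67×10⁻⁸)]^(1/4) = 171.5 K.
ΔT = T_surf − T_eq = 249 − 171.5.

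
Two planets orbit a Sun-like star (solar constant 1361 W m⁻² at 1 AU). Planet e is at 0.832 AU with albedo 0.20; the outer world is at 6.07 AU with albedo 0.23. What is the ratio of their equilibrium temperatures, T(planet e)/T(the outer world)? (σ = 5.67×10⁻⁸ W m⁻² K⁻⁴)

T₁/T₂ ≈ 2.727

T_eq = [S₀(1−A)/(4σd²)]^(1/4), so T ∝ (1−A)^(1/4) / √d.
T₁ = [1361×0.80/(4×5.67×10⁻⁸×0.832²)]^(1/4) = 288.58 K.
T₂ = [1361×0.77/(4×5.67×10⁻⁸×6.07²)]^(1/4) = 105.82 K.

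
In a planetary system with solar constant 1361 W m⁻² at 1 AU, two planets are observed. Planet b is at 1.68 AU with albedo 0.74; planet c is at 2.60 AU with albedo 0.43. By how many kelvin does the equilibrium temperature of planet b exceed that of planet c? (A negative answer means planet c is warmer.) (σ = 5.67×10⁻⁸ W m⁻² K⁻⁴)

T_eq = [S₀(1−A)/(4σd²)]^(1/4), so T ∝ (1−A)^(1/4) / √d.
T₁ = [1361×0.26/(4×5.67×10⁻⁸×1.68²)]^(1/4) = 153.34 K.
T₂ = [1361×0.57/(4×5.67×10⁻⁸×2.60²)]^(1/4) = 149.98 K.

ΔT ≈ 3.4 K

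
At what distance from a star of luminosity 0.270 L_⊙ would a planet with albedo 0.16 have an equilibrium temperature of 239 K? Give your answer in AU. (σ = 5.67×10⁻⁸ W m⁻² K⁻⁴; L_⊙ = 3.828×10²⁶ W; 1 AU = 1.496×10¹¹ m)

L = 0.270 × 3.828×10²⁶ = 1.03×10²⁶ W.
From T_eq⁴ = L(1−A)/(16πσd²): d = √[L(1−A)/(16πσT_eq⁴)].
d = √[1.03×10²⁶ × 0.84 / (16π × 5.67×10⁻⁸ × (239)⁴)] = 9.66×10¹⁰ m = 0.646 AU.

d ≈ 0.646 AU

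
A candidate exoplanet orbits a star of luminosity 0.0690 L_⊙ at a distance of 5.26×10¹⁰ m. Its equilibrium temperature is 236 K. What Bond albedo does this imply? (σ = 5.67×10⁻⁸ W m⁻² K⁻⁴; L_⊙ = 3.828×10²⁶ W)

A ≈ 0.07

L = 0.0690 × 3.828×10²⁶ = 2.64×10²⁵ W.
Flux: S = L/(4πd²) = 2.64×10²⁵/(4π×(5.26×10¹⁰)²) = 760 W m⁻².
From T_eq⁴ = S(1−A)/(4σ): 1−A = 4σT_eq⁴/S.
1−A = 4 × 5.67×10⁻⁸ × (236)⁴ / 760 = 0.926.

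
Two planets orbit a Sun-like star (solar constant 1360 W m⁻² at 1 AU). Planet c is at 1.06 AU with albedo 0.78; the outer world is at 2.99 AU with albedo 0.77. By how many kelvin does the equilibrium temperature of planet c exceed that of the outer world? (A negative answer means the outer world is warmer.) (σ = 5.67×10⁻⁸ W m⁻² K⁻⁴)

ΔT ≈ 73.7 K

T_eq = [S₀(1−A)/(4σd²)]^(1/4), so T ∝ (1−A)^(1/4) / √d.
T₁ = [1360×0.22/(4×5.67×10⁻⁸×1.06²)]^(1/4) = 185.11 K.
T₂ = [1360×0.23/(4×5.67×10⁻⁸×2.99²)]^(1/4) = 111.45 K.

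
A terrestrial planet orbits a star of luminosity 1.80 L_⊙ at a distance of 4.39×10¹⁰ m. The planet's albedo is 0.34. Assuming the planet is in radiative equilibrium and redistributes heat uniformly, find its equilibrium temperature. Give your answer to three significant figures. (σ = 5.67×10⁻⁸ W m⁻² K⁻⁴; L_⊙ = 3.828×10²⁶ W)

T_eq ≈ 536 K

L = 1.80 × 3.828×10²⁶ = 6.89×10²⁶ W.
Flux: S = L/(4πd²) = 6.89×10²⁶/(4π×(4.39×10¹⁰)²) = 2.85×10⁴ W m⁻².
Energy balance: absorbed = emitted ⇒ πR²·S(1−A) = 4πR²·σT_eq⁴, so T_eq⁴ = S(1−A)/(4σ).
T_eq = [2.85×10⁴ × 0.66 / (4 × 5.67×10⁻⁸)]^(1/4) = (8.28×10¹⁰)^(1/4) = 536 K.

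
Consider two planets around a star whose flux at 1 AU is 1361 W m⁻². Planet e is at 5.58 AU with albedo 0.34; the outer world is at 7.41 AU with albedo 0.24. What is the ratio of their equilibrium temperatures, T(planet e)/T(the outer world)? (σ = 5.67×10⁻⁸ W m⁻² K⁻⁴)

T_eq = [S₀(1−A)/(4σd²)]^(1/4), so T ∝ (1−A)^(1/4) / √d.
T₁ = [1361×0.66/(4×5.67×10⁻⁸×5.58²)]^(1/4) = 106.20 K.
T₂ = [1361×0.76/(4×5.67×10⁻⁸×7.41²)]^(1/4) = 95.47 K.

T₁/T₂ ≈ 1.112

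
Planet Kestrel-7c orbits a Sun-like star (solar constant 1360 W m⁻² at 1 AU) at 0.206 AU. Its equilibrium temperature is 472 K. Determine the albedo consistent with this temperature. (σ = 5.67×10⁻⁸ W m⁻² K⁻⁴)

Flux at 0.206 AU: S = 1360/0.206² = 3.20×10⁴ W m⁻².
From T_eq⁴ = S(1−A)/(4σ): 1−A = 4σT_eq⁴/S.
1−A = 4 × 5.67×10⁻⁸ × (472)⁴ / 3.20×10⁴ = 0.351.

A ≈ 0.65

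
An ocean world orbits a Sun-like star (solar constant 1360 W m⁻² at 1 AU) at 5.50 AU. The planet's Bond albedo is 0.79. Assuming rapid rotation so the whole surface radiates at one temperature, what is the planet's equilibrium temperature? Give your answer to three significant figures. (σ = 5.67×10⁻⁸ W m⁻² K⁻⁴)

Flux at 5.50 AU: S = 1360/5.50² = 45.0 W m⁻².
Energy balance: absorbed = emitted ⇒ πR²·S(1−A) = 4πR²·σT_eq⁴, so T_eq⁴ = S(1−A)/(4σ).
T_eq = [45.0 × 0.21 / (4 × 5.67×10⁻⁸)]^(1/4) = (4.16×10⁷)^(1/4) = 80.3 K.

T_eq ≈ 80.3 K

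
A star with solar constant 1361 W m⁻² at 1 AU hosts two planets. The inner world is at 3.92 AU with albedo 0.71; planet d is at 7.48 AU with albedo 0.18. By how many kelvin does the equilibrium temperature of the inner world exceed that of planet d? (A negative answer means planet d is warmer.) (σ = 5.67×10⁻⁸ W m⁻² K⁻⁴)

T_eq = [S₀(1−A)/(4σd²)]^(1/4), so T ∝ (1−A)^(1/4) / √d.
T₁ = [1361×0.29/(4×5.67×10⁻⁸×3.92²)]^(1/4) = 103.16 K.
T₂ = [1361×0.82/(4×5.67×10⁻⁸×7.48²)]^(1/4) = 96.84 K.

ΔT ≈ 6.3 K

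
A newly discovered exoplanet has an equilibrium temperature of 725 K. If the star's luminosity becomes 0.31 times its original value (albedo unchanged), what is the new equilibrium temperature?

T_eq ≈ 541 K

T_eq ∝ L^(1/4) · d^(−1/2).
T′ = 725 × 0.31^(1/4) = 541 K.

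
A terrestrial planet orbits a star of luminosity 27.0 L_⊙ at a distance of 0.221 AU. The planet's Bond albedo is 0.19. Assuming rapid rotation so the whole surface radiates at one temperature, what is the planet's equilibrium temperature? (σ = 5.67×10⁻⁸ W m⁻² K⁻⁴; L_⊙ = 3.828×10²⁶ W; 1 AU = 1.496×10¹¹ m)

d = 0.221 AU = 3.31×10¹⁰ m.
L = 27.0 × 3.828×10²⁶ = 1.03×10²⁸ W.
Flux: S = L/(4πd²) = 1.03×10²⁸/(4π×(3.31×10¹⁰)²) = 7.52×10⁵ W m⁻².
Energy balance: absorbed = emitted ⇒ πR²·S(1−A) = 4πR²·σT_eq⁴, so T_eq⁴ = S(1−A)/(4σ).
T_eq = [7.52×10⁵ × 0.81 / (4 × 5.67×10⁻⁸)]^(1/4) = (2.69×10¹²)^(1/4) = 1280 K.

T_eq ≈ 1280 K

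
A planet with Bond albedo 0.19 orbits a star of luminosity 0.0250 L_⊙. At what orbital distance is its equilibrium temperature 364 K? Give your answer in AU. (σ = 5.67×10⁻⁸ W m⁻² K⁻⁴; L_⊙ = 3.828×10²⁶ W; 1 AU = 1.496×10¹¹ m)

d ≈ 0.0832 AU

L = 0.0250 × 3.828×10²⁶ = 9.57×10²⁴ W.
From T_eq⁴ = L(1−A)/(16πσd²): d = √[L(1−A)/(16πσT_eq⁴)].
d = √[9.57×10²⁴ × 0.81 / (16π × 5.67×10⁻⁸ × (364)⁴)] = 1.24×10¹⁰ m = 0.0832 AU.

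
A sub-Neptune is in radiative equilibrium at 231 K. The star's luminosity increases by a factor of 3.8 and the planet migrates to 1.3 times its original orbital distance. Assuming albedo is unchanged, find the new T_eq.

T_eq ≈ 283 K

T_eq ∝ L^(1/4) · d^(−1/2).
T′ = 231 × 3.8^(1/4) / 1.3^(1/2) = 283 K.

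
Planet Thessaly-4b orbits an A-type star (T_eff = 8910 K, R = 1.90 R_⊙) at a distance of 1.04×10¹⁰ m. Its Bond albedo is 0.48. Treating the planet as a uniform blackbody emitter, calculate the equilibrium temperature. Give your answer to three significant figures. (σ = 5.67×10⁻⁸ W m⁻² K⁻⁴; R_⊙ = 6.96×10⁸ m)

T_eq ≈ 1910 K

R_⋆ = 1.90 × 6.96×10⁸ = 1.32×10⁹ m.
L = 4πR_⋆²σT_⋆⁴ = 4π(1.32×10⁹)² × 5.67×10⁻⁸ × (8910)⁴ = 7.85×10²⁷ W.
S = L/(4πd²) = 5.78×10⁶ W m⁻².
Energy balance: absorbed = emitted ⇒ πR²·S(1−A) = 4πR²·σT_eq⁴, so T_eq⁴ = S(1−A)/(4σ).
T_eq = [5.78×10⁶ × 0.52 / (4 × 5.67×10⁻⁸)]^(1/4) = (1.32×10¹³)^(1/4) = 1910 K.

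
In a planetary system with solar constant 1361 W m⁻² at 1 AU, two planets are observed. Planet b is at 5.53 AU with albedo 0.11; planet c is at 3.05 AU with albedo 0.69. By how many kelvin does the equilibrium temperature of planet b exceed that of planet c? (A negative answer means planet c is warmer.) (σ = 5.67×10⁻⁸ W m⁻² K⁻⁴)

T_eq = [S₀(1−A)/(4σd²)]^(1/4), so T ∝ (1−A)^(1/4) / √d.
T₁ = [1361×0.89/(4×5.67×10⁻⁸×5.53²)]^(1/4) = 114.96 K.
T₂ = [1361×0.31/(4×5.67×10⁻⁸×3.05²)]^(1/4) = 118.92 K.

ΔT ≈ -4.0 K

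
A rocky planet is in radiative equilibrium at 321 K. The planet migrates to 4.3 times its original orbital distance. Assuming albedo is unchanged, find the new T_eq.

T_eq ∝ L^(1/4) · d^(−1/2).
T′ = 321 / 4.3^(1/2) = 155 K.

T_eq ≈ 155 K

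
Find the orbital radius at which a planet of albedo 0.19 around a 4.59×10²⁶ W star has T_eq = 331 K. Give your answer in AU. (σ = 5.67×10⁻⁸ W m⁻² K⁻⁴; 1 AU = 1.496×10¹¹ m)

From T_eq⁴ = L(1−A)/(16πσd²): d = √[L(1−A)/(16πσT_eq⁴)].
d = √[4.59×10²⁶ × 0.81 / (16π × 5.67×10⁻⁸ × (331)⁴)] = 1.04×10¹¹ m = 0.697 AU.

d ≈ 0.697 AU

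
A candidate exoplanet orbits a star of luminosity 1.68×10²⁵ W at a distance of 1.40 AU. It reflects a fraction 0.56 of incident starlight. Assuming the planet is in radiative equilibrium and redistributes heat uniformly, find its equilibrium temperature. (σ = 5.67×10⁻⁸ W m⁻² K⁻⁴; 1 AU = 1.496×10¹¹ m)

T_eq ≈ 87.7 K

d = 1.40 AU = 2.09×10¹¹ m.
Flux: S = L/(4πd²) = 1.68×10²⁵/(4π×(2.09×10¹¹)²) = 30.5 W m⁻².
Energy balance: absorbed = emitted ⇒ πR²·S(1−A) = 4πR²·σT_eq⁴, so T_eq⁴ = S(1−A)/(4σ).
T_eq = [30.5 × 0.44 / (4 × 5.67×10⁻⁸)]^(1/4) = (5.91×10⁷)^(1/4) = 87.7 K.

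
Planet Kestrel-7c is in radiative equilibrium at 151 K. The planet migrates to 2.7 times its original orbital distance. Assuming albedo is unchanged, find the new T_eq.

T_eq ≈ 91.9 K

T_eq ∝ L^(1/4) · d^(−1/2).
T′ = 151 / 2.7^(1/2) = 91.9 K.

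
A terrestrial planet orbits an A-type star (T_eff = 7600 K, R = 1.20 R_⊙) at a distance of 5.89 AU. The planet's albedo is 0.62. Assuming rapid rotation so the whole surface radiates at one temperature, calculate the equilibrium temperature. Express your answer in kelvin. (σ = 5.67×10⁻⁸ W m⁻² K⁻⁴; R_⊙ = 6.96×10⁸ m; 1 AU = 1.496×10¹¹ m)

T_eq ≈ 130 K

R_⋆ = 1.20 × 6.96×10⁸ = 8.35×10⁸ m.
d = 5.89 AU = 8.81×10¹¹ m.
L = 4πR_⋆²σT_⋆⁴ = 4π(8.35×10⁸)² × 5.67×10⁻⁸ × (7600)⁴ = 1.66×10²⁷ W.
S = L/(4πd²) = 170 W m⁻².
Energy balance: absorbed = emitted ⇒ πR²·S(1−A) = 4πR²·σT_eq⁴, so T_eq⁴ = S(1−A)/(4σ).
T_eq = [170 × 0.38 / (4 × 5.67×10⁻⁸)]^(1/4) = (2.85×10⁸)^(1/4) = 130 K.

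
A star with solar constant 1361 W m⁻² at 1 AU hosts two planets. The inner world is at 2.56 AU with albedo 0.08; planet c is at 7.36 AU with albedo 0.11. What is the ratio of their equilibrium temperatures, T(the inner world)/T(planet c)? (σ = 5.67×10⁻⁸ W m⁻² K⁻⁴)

T₁/T₂ ≈ 1.710

T_eq = [S₀(1−A)/(4σd²)]^(1/4), so T ∝ (1−A)^(1/4) / √d.
T₁ = [1361×0.92/(4×5.67×10⁻⁸×2.56²)]^(1/4) = 170.37 K.
T₂ = [1361×0.89/(4×5.67×10⁻⁸×7.36²)]^(1/4) = 99.65 K.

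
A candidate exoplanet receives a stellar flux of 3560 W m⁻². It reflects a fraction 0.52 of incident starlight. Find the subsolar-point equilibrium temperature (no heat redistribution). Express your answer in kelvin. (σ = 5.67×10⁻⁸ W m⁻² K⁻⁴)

At the subsolar point the surface absorbs S(1−A) and emits σT⁴ per unit area — no factor of 4, since only the local patch is in balance.
T = [3560 × 0.48 / 5.67×10⁻⁸]^(1/4) = (3.01×10¹⁰)^(1/4) = 417 K.

T_ss ≈ 417 K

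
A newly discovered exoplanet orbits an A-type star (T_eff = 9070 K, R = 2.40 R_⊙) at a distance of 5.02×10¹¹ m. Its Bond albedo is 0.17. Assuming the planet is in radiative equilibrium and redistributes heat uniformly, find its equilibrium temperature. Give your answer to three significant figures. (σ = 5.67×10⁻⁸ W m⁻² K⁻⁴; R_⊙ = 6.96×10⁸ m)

R_⋆ = 2.40 × 6.96×10⁸ = 1.67×10⁹ m.
L = 4πR_⋆²σT_⋆⁴ = 4π(1.67×10⁹)² × 5.67×10⁻⁸ × (9070)⁴ = 1.35×10²⁸ W.
S = L/(4πd²) = 4250 W m⁻².
Energy balance: absorbed = emitted ⇒ πR²·S(1−A) = 4πR²·σT_eq⁴, so T_eq⁴ = S(1−A)/(4σ).
T_eq = [4250 × 0.83 / (4 × 5.67×10⁻⁸)]^(1/4) = (1.55×10¹⁰)^(1/4) = 353 K.

T_eq ≈ 353 K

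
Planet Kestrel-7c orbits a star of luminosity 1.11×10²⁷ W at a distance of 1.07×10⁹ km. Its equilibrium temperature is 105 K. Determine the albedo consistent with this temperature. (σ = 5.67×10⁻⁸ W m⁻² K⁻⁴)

d = 1.07×10⁹ km = 1.07×10¹² m.
Flux: S = L/(4πd²) = 1.11×10²⁷/(4π×(1.07×10¹²)²) = 77.2 W m⁻².
From T_eq⁴ = S(1−A)/(4σ): 1−A = 4σT_eq⁴/S.
1−A = 4 × 5.67×10⁻⁸ × (105)⁴ / 77.2 = 0.357.

A ≈ 0.64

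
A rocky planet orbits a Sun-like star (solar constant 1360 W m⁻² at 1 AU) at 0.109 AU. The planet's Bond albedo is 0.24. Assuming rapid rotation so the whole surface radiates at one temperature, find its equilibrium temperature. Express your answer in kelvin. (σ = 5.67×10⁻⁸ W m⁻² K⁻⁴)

Flux at 0.109 AU: S = 1360/0.109² = 1.14×10⁵ W m⁻².
Energy balance: absorbed = emitted ⇒ πR²·S(1−A) = 4πR²·σT_eq⁴, so T_eq⁴ = S(1−A)/(4σ).
T_eq = [1.14×10⁵ × 0.76 / (4 × 5.67×10⁻⁸)]^(1/4) = (3.84×10¹¹)^(1/4) = 787 K.

T_eq ≈ 787 K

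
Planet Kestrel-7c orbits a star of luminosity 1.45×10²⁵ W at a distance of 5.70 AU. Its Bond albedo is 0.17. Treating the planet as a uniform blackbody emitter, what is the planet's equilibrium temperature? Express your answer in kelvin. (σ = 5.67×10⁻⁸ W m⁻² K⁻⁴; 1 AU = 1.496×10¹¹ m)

d = 5.70 AU = 8.53×10¹¹ m.
Flux: S = L/(4πd²) = 1.45×10²⁵/(4π×(8.53×10¹¹)²) = 1.59 W m⁻².
Energy balance: absorbed = emitted ⇒ πR²·S(1−A) = 4πR²·σT_eq⁴, so T_eq⁴ = S(1−A)/(4σ).
T_eq = [1.59 × 0.83 / (4 × 5.67×10⁻⁸)]^(1/4) = (5.81×10⁶)^(1/4) = 49.1 K.

T_eq ≈ 49.1 K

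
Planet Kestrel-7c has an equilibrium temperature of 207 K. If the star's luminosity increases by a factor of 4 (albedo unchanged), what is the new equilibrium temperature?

T_eq ∝ L^(1/4) · d^(−1/2).
T′ = 207 × 4^(1/4) = 293 K.

T_eq ≈ 293 K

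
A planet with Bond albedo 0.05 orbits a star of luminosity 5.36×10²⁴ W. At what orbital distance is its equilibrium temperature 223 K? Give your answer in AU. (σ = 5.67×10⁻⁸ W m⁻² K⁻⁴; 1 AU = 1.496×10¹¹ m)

From T_eq⁴ = L(1−A)/(16πσd²): d = √[L(1−A)/(16πσT_eq⁴)].
d = √[5.36×10²⁴ × 0.95 / (16π × 5.67×10⁻⁸ × (223)⁴)] = 2.69×10¹⁰ m = 0.180 AU.

d ≈ 0.180 AU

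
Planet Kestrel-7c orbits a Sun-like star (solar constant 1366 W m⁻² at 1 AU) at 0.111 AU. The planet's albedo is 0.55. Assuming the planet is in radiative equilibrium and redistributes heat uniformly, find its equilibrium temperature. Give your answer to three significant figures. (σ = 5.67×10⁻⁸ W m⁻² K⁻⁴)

Flux at 0.111 AU: S = 1366/0.111² = 1.11×10⁵ W m⁻².
Energy balance: absorbed = emitted ⇒ πR²·S(1−A) = 4πR²·σT_eq⁴, so T_eq⁴ = S(1−A)/(4σ).
T_eq = [1.11×10⁵ × 0.45 / (4 × 5.67×10⁻⁸)]^(1/4) = (2.20×10¹¹)^(1/4) = 685 K.

T_eq ≈ 685 K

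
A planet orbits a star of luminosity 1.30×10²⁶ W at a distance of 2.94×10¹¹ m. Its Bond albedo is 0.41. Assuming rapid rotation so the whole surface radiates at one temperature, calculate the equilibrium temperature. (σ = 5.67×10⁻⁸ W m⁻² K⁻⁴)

T_eq ≈ 133 K

Flux: S = L/(4πd²) = 1.30×10²⁶/(4π×(2.94×10¹¹)²) = 120 W m⁻².
Energy balance: absorbed = emitted ⇒ πR²·S(1−A) = 4πR²·σT_eq⁴, so T_eq⁴ = S(1−A)/(4σ).
T_eq = [120 × 0.59 / (4 × 5.67×10⁻⁸)]^(1/4) = (3.11×10⁸)^(1/4) = 133 K.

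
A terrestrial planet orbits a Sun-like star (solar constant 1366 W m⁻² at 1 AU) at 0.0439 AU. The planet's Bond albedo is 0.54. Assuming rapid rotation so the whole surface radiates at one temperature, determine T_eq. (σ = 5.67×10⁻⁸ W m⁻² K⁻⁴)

T_eq ≈ 1090 K

Flux at 0.0439 AU: S = 1366/0.0439² = 7.09×10⁵ W m⁻².
Energy balance: absorbed = emitted ⇒ πR²·S(1−A) = 4πR²·σT_eq⁴, so T_eq⁴ = S(1−A)/(4σ).
T_eq = [7.09×10⁵ × 0.46 / (4 × 5.67×10⁻⁸)]^(1/4) = (1.44×10¹²)^(1/4) = 1090 K.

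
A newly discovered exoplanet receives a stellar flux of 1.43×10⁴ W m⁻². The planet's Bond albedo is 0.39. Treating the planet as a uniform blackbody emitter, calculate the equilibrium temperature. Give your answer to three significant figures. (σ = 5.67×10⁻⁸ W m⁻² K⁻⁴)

Energy balance: absorbed = emitted ⇒ πR²·S(1−A) = 4πR²·σT_eq⁴, so T_eq⁴ = S(1−A)/(4σ).
T_eq = [1.43×10⁴ × 0.61 / (4 × 5.67×10⁻⁸)]^(1/4) = (3.85×10¹⁰)^(1/4) = 443 K.

T_eq ≈ 443 K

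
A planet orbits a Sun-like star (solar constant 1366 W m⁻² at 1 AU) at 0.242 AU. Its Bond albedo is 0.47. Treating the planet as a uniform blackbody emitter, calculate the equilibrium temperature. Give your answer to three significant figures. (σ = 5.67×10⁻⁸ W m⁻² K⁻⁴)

T_eq ≈ 483 K

Flux at 0.242 AU: S = 1366/0.242² = 2.33×10⁴ W m⁻².
Energy balance: absorbed = emitted ⇒ πR²·S(1−A) = 4πR²·σT_eq⁴, so T_eq⁴ = S(1−A)/(4σ).
T_eq = [2.33×10⁴ × 0.53 / (4 × 5.67×10⁻⁸)]^(1/4) = (5.45×10¹⁰)^(1/4) = 483 K.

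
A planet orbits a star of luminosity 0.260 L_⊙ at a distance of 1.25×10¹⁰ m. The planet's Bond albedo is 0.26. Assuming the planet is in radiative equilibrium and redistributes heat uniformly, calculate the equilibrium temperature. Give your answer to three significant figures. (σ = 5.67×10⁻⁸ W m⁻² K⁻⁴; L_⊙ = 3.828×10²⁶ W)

L = 0.260 × 3.828×10²⁶ = 9.95×10²⁵ W.
Flux: S = L/(4πd²) = 9.95×10²⁵/(4π×(1.25×10¹⁰)²) = 5.07×10⁴ W m⁻².
Energy balance: absorbed = emitted ⇒ πR²·S(1−A) = 4πR²·σT_eq⁴, so T_eq⁴ = S(1−A)/(4σ).
T_eq = [5.07×10⁴ × 0.74 / (4 × 5.67×10⁻⁸)]^(1/4) = (1.65×10¹¹)^(1/4) = 638 K.

T_eq ≈ 638 K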